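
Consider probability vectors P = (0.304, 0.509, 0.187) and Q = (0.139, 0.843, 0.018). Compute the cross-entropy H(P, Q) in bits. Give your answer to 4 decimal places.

H(P,Q) = −Σ p·log₂ q.
  −0.304·log₂(0.139) = 0.86544
  −0.509·log₂(0.843) = 0.12542
  −0.187·log₂(0.018) = 1.08383
H(P,Q) = 2.0747 bits.

2.0747 bits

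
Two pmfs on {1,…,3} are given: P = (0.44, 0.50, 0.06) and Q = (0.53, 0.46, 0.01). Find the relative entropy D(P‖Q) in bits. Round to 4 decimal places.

D(P‖Q) = Σ p·log₂(p/q).
  0.44·log₂(0.44/0.53) = -0.11814
  0.50·log₂(0.50/0.46) = 0.06015
  0.06·log₂(0.06/0.01) = 0.15510
D(P‖Q) = 0.0971 bits.

0.0971 bits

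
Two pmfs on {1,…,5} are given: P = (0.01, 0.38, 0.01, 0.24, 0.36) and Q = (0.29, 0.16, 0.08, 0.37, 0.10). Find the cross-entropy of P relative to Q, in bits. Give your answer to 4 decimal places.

H(P,Q) = −Σ p·log₂ q.
  −0.01·log₂(0.29) = 0.01786
  −0.38·log₂(0.16) = 1.00467
  −0.01·log₂(0.08) = 0.03644
  −0.24·log₂(0.37) = 0.34426
  −0.36·log₂(0.10) = 1.19589
H(P,Q) = 2.5991 bits.

2.5991 bits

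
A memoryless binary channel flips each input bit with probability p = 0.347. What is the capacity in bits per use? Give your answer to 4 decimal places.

0.0686 bits

Binary symmetric channel: C = 1 − h₂(ε) where h₂ is the binary entropy function.
h₂(0.347) = −0.347·log₂0.347 − 0.653·log₂0.653 = 0.9314.
C = 1 − 0.9314 = 0.0686 bits per channel use.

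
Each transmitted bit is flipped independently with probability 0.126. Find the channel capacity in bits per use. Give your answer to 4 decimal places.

Binary symmetric channel: C = 1 − h₂(ε) where h₂ is the binary entropy function.
h₂(0.126) = −0.126·log₂0.126 − 0.874·log₂0.874 = 0.5464.
C = 1 − 0.5464 = 0.4536 bits per channel use.

0.4536 bits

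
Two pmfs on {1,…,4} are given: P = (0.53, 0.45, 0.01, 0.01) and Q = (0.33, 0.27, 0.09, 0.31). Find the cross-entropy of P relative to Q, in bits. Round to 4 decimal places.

H(P,Q) = −Σ p·log₂ q.
  −0.53·log₂(0.33) = 0.84771
  −0.45·log₂(0.27) = 0.85004
  −0.01·log₂(0.09) = 0.03474
  −0.01·log₂(0.31) = 0.01690
H(P,Q) = 1.7494 bits.

1.7494 bits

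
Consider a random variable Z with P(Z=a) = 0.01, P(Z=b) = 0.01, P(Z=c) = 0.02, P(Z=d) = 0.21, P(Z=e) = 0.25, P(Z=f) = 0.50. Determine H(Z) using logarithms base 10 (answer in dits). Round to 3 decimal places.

0.517 dits

H(Z) = −Σ p·log₁₀ p.
  −(0.01)·log₁₀(0.01) = 0.0200
  −(0.01)·log₁₀(0.01) = 0.0200
  −(0.02)·log₁₀(0.02) = 0.0340
  −(0.21)·log₁₀(0.21) = 0.1423
  −(0.25)·log₁₀(0.25) = 0.1505
  −(0.50)·log₁₀(0.50) = 0.1505
Sum: 0.0200 + 0.0200 + 0.0340 + 0.1423 + 0.1505 + 0.1505 = 0.517 dits.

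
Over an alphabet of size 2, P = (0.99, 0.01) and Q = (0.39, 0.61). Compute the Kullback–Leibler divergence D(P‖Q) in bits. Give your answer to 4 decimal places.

1.2712 bits

D(P‖Q) = Σ p·log₂(p/q).
  0.99·log₂(0.99/0.39) = 1.33051
  0.01·log₂(0.01/0.61) = -0.05931
D(P‖Q) = 1.2712 bits.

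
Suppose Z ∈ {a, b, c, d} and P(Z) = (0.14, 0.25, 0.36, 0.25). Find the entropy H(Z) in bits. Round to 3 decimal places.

H(Z) = −Σ p·log₂ p.
  −(0.14)·log₂(0.14) = 0.3971
  −(0.25)·log₂(0.25) = 0.5000
  −(0.36)·log₂(0.36) = 0.5306
  −(0.25)·log₂(0.25) = 0.5000
Sum: 0.3971 + 0.5000 + 0.5306 + 0.5000 = 1.928 bits.

1.928 bits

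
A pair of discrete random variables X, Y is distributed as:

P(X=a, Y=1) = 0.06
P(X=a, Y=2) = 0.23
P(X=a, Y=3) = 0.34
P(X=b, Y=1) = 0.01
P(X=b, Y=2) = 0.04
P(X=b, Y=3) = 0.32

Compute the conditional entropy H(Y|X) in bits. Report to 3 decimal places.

1.088 bits

Chain rule: H(Y|X) = H(X,Y) − H(X).
Marginals: p(X) = (0.6300, 0.3700), p(Y) = (0.0700, 0.2700, 0.6600).
H(X,Y) = 2.0386 bits; H(X) = 0.9507 bits.
H(Y|X) = 2.0386 − 0.9507 = 1.088 bits.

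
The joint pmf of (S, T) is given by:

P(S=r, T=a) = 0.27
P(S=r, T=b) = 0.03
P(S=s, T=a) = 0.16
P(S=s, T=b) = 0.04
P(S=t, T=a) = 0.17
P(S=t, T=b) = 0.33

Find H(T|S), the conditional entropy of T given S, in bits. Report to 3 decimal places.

Marginals: p(S) = (0.3000, 0.2000, 0.5000), p(T) = (0.6000, 0.4000).
H(T|S) = Σ p(S) · H(T|S=·).
  S=r: p=0.3000, H(T|S=r) = 0.4690
  S=s: p=0.2000, H(T|S=s) = 0.7219
  S=t: p=0.5000, H(T|S=t) = 0.9248
Weighted sum = 0.747 bits.

0.747 bits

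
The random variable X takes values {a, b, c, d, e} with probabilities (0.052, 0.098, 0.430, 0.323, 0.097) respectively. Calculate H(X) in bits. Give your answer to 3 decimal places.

H(X) = −Σ p·log₂ p.
  −(0.052)·log₂(0.052) = 0.2218
  −(0.098)·log₂(0.098) = 0.3284
  −(0.430)·log₂(0.430) = 0.5236
  −(0.323)·log₂(0.323) = 0.5266
  −(0.097)·log₂(0.097) = 0.3265
Sum: 0.2218 + 0.3284 + 0.5236 + 0.5266 + 0.3265 = 1.927 bits.

1.927 bits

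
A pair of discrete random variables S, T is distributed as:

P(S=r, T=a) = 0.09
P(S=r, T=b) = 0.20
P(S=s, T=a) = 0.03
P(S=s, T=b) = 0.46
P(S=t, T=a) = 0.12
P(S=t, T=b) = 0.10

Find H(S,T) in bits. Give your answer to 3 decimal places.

2.143 bits

H(S,T) = −Σ p(x,y)·log₂ p(x,y) over all 6 cells.
  cell (r,a): −0.09·log₂0.09 = 0.3127
  cell (r,b): −0.20·log₂0.20 = 0.4644
  cell (s,a): −0.03·log₂0.03 = 0.1518
  cell (s,b): −0.46·log₂0.46 = 0.5153
  cell (t,a): −0.12·log₂0.12 = 0.3671
  cell (t,b): −0.10·log₂0.10 = 0.3322
Sum = 2.143 bits.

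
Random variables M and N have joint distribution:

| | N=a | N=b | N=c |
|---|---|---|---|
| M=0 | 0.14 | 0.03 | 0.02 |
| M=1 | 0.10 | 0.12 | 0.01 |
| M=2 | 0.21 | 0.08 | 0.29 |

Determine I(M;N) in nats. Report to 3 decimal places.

0.153 nats

Marginals: p(M) = (0.1900, 0.2300, 0.5800), p(N) = (0.4500, 0.2300, 0.3200).
I(M;N) = H(M) + H(N) − H(M,N).
H(M) = 0.9695, H(N) = 1.0620, H(M,N) = 1.8782.
I(M;N) = 0.9695 + 1.0620 − 1.8782 = 0.153 nats.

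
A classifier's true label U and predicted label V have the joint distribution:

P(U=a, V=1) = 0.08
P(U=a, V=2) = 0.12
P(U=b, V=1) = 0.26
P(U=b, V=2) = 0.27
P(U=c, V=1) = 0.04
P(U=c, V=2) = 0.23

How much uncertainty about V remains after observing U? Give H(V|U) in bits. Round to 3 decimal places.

0.887 bits

Marginals: p(U) = (0.2000, 0.5300, 0.2700), p(V) = (0.3800, 0.6200).
H(V|U) = Σ p(U) · H(V|U=·).
  U=a: p=0.2000, H(V|U=a) = 0.9710
  U=b: p=0.5300, H(V|U=b) = 0.9997
  U=c: p=0.2700, H(V|U=c) = 0.6052
Weighted sum = 0.887 bits.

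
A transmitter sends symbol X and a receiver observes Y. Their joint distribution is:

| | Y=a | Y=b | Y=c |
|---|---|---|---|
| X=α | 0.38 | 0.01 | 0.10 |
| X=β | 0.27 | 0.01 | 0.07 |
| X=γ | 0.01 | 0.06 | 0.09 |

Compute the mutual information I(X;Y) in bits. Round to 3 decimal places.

Marginals: p(X) = (0.4900, 0.3500, 0.1600), p(Y) = (0.6600, 0.0800, 0.2600).
I(X;Y) = Σ p(x,y)·log₂[p(x,y)/(p(x)p(y))].
  (α,a): 0.38·log₂(1.1750) = 0.0884
  (α,b): 0.01·log₂(0.2551) = -0.0197
  (α,c): 0.10·log₂(0.7849) = -0.0349
  (β,a): 0.27·log₂(1.1688) = 0.0608
  (β,b): 0.01·log₂(0.3571) = -0.0149
  (β,c): 0.07·log₂(0.7692) = -0.0265
  (γ,a): 0.01·log₂(0.0947) = -0.0340
  (γ,b): 0.06·log₂(4.6875) = 0.1337
  (γ,c): 0.09·log₂(2.1635) = 0.1002
Sum = 0.253 bits.

0.253 bits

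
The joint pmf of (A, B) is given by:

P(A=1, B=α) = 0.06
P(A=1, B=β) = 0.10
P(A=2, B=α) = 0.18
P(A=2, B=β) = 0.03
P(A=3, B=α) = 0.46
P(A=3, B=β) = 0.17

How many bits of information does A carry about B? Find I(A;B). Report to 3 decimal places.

0.074 bits

Marginals: p(A) = (0.1600, 0.2100, 0.6300), p(B) = (0.7000, 0.3000).
I(A;B) = Σ p(x,y)·log₂[p(x,y)/(p(x)p(y))].
  (1,α): 0.06·log₂(0.5357) = -0.0540
  (1,β): 0.10·log₂(2.0833) = 0.1059
  (2,α): 0.18·log₂(1.2245) = 0.0526
  (2,β): 0.03·log₂(0.4762) = -0.0321
  (3,α): 0.46·log₂(1.0431) = 0.0280
  (3,β): 0.17·log₂(0.8995) = -0.0260
Sum = 0.074 bits.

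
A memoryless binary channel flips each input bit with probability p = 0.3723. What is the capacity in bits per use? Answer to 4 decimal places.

Binary symmetric channel: C = 1 − h₂(ε) where h₂ is the binary entropy function.
h₂(0.3723) = −0.3723·log₂0.3723 − 0.6277·log₂0.6277 = 0.9524.
C = 1 − 0.9524 = 0.0476 bits per channel use.

0.0476 bits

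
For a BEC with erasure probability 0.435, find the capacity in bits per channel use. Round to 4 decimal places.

0.5650 bits

Binary erasure channel: capacity C = 1 − ε.
C = 1 − 0.435 = 0.5650 bits per channel use.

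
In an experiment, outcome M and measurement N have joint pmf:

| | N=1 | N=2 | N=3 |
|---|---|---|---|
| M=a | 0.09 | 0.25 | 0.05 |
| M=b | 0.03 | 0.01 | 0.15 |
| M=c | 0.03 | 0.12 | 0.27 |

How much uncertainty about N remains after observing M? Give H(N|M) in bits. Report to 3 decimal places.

1.176 bits

Marginals: p(M) = (0.3900, 0.1900, 0.4200), p(N) = (0.1500, 0.3800, 0.4700).
H(N|M) = Σ p(M) · H(N|M=·).
  M=a: p=0.3900, H(N|M=a) = 1.2794
  M=b: p=0.1900, H(N|M=b) = 0.9133
  M=c: p=0.4200, H(N|M=c) = 1.1981
Weighted sum = 1.176 bits.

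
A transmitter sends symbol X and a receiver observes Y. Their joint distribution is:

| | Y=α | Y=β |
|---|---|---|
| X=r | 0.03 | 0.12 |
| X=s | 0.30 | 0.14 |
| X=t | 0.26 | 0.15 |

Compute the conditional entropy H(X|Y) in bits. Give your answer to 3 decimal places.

Marginals: p(X) = (0.1500, 0.4400, 0.4100), p(Y) = (0.5900, 0.4100).
H(X|Y) = Σ p(Y) · H(X|Y=·).
  Y=α: p=0.5900, H(X|Y=α) = 1.2356
  Y=β: p=0.4100, H(X|Y=β) = 1.5789
Weighted sum = 1.376 bits.

1.376 bits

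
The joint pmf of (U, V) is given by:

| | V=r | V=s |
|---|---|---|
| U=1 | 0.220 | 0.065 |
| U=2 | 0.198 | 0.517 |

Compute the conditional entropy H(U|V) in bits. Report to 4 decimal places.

Chain rule: H(U|V) = H(U,V) − H(V).
Marginals: p(U) = (0.2850, 0.7150), p(V) = (0.4180, 0.5820).
H(U,V) = 1.6916 bits; H(V) = 0.9805 bits.
H(U|V) = 1.6916 − 0.9805 = 0.7111 bits.

0.7111 bits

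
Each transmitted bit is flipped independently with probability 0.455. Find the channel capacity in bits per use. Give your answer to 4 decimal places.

Binary symmetric channel: C = 1 − h₂(ε) where h₂ is the binary entropy function.
h₂(0.455) = −0.455·log₂0.455 − 0.545·log₂0.545 = 0.9941.
C = 1 − 0.9941 = 0.0059 bits per channel use.

0.0059 bits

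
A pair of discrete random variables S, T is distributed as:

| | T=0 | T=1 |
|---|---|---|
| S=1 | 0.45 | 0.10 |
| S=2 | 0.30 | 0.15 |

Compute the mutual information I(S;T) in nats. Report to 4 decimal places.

0.0151 nats

Marginals: p(S) = (0.5500, 0.4500), p(T) = (0.7500, 0.2500).
I(S;T) = H(S) + H(T) − H(S,T).
H(S) = 0.6881, H(T) = 0.5623, H(S,T) = 1.2353.
I(S;T) = 0.6881 + 0.5623 − 1.2353 = 0.0151 nats.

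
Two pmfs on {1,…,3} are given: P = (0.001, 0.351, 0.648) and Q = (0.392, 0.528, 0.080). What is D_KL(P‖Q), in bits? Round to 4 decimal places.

1.7402 bits

D(P‖Q) = Σ p·log₂(p/q).
  0.001·log₂(0.001/0.392) = -0.00861
  0.351·log₂(0.351/0.528) = -0.20676
  0.648·log₂(0.648/0.080) = 1.95561
D(P‖Q) = 1.7402 bits.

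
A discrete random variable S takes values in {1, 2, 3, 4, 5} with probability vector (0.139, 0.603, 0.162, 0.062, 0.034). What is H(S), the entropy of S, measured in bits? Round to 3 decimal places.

H(S) = −Σ p·log₂ p.
  −(0.139)·log₂(0.139) = 0.3957
  −(0.603)·log₂(0.603) = 0.4401
  −(0.162)·log₂(0.162) = 0.4254
  −(0.062)·log₂(0.062) = 0.2487
  −(0.034)·log₂(0.034) = 0.1659
Sum: 0.3957 + 0.4401 + 0.4254 + 0.2487 + 0.1659 = 1.676 bits.

1.676 bits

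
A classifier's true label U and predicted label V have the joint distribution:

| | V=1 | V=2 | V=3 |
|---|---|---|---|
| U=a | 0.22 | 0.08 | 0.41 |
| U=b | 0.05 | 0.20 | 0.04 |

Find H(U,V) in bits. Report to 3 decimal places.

2.166 bits

H(U,V) = −Σ p(x,y)·log₂ p(x,y) over all 6 cells.
  cell (a,1): −0.22·log₂0.22 = 0.4806
  cell (a,2): −0.08·log₂0.08 = 0.2915
  cell (a,3): −0.41·log₂0.41 = 0.5274
  cell (b,1): −0.05·log₂0.05 = 0.2161
  cell (b,2): −0.20·log₂0.20 = 0.4644
  cell (b,3): −0.04·log₂0.04 = 0.1858
Sum = 2.166 bits.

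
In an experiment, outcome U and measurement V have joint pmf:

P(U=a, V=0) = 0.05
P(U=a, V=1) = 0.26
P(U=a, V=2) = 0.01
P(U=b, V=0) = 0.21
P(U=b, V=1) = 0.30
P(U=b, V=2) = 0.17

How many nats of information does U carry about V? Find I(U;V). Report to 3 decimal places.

Marginals: p(U) = (0.3200, 0.6800), p(V) = (0.2600, 0.5600, 0.1800).
I(U;V) = H(U) + H(V) − H(U,V).
H(U) = 0.6269, H(V) = 0.9836, H(U,V) = 1.5362.
I(U;V) = 0.6269 + 0.9836 − 1.5362 = 0.074 nats.

0.074 nats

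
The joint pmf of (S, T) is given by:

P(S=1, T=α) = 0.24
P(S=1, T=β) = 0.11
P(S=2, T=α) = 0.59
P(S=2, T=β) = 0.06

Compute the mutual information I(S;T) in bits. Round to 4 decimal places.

Marginals: p(S) = (0.3500, 0.6500), p(T) = (0.8300, 0.1700).
I(S;T) = H(S) + H(T) − H(S,T).
H(S) = 0.9341, H(T) = 0.6577, H(S,T) = 1.5371.
I(S;T) = 0.9341 + 0.6577 − 1.5371 = 0.0547 bits.

0.0547 bits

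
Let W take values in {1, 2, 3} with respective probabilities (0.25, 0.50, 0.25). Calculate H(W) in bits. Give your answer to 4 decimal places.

H(W) = −Σ p·log₂ p.
  −(0.25)·log₂(0.25) = 0.50000
  −(0.50)·log₂(0.50) = 0.50000
  −(0.25)·log₂(0.25) = 0.50000
Sum: 0.50000 + 0.50000 + 0.50000 = 1.5000 bits.

1.5000 bits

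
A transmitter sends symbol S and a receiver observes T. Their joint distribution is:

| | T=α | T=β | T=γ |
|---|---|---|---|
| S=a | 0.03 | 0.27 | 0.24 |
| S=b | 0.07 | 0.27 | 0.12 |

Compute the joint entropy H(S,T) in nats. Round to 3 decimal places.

1.595 nats

H(S,T) = −Σ p(x,y)·ln p(x,y) over all 6 cells.
  cell (a,α): −0.03·ln0.03 = 0.1052
  cell (a,β): −0.27·ln0.27 = 0.3535
  cell (a,γ): −0.24·ln0.24 = 0.3425
  cell (b,α): −0.07·ln0.07 = 0.1861
  cell (b,β): −0.27·ln0.27 = 0.3535
  cell (b,γ): −0.12·ln0.12 = 0.2544
Sum = 1.595 nats.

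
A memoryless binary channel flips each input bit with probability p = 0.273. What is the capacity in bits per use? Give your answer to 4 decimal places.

Binary symmetric channel: C = 1 − h₂(ε) where h₂ is the binary entropy function.
h₂(0.273) = −0.273·log₂0.273 − 0.727·log₂0.727 = 0.8457.
C = 1 − 0.8457 = 0.1543 bits per channel use.

0.1543 bits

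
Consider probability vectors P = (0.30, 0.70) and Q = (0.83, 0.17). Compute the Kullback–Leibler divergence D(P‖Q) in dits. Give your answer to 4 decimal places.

0.2977 dits

D(P‖Q) = Σ p·log₁₀(p/q).
  0.30·log₁₀(0.30/0.83) = -0.13259
  0.70·log₁₀(0.70/0.17) = 0.43025
D(P‖Q) = 0.2977 dits.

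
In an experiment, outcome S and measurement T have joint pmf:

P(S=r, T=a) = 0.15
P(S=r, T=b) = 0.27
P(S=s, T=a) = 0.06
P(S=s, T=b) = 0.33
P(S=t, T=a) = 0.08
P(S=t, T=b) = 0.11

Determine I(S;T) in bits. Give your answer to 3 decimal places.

0.046 bits

Marginals: p(S) = (0.4200, 0.3900, 0.1900), p(T) = (0.2900, 0.7100).
I(S;T) = Σ p(x,y)·log₂[p(x,y)/(p(x)p(y))].
  (r,a): 0.15·log₂(1.2315) = 0.0451
  (r,b): 0.27·log₂(0.9054) = -0.0387
  (s,a): 0.06·log₂(0.5305) = -0.0549
  (s,b): 0.33·log₂(1.1918) = 0.0835
  (t,a): 0.08·log₂(1.4519) = 0.0430
  (t,b): 0.11·log₂(0.8154) = -0.0324
Sum = 0.046 bits.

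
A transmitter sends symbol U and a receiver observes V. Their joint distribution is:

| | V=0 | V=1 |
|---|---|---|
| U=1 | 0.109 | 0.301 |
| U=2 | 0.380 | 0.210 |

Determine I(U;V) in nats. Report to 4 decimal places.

Marginals: p(U) = (0.4100, 0.5900), p(V) = (0.4890, 0.5110).
I(U;V) = Σ p(x,y)·ln[p(x,y)/(p(x)p(y))].
  (1,0): 0.109·ln(0.5437) = -0.06643
  (1,1): 0.301·ln(1.4367) = 0.10906
  (2,0): 0.380·ln(1.3171) = 0.10467
  (2,1): 0.210·ln(0.6965) = -0.07594
Sum = 0.0714 nats.

0.0714 nats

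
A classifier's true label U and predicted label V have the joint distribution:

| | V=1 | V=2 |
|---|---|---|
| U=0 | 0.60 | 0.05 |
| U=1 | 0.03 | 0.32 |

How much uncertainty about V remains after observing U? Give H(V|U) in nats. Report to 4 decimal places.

Chain rule: H(V|U) = H(U,V) − H(U).
Marginals: p(U) = (0.6500, 0.3500), p(V) = (0.6300, 0.3700).
H(U,V) = 0.9261 nats; H(U) = 0.6474 nats.
H(V|U) = 0.9261 − 0.6474 = 0.2787 nats.

0.2787 nats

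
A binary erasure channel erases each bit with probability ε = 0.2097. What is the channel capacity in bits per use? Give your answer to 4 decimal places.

Binary erasure channel: capacity C = 1 − ε.
C = 1 − 0.2097 = 0.7903 bits per channel use.

0.7903 bits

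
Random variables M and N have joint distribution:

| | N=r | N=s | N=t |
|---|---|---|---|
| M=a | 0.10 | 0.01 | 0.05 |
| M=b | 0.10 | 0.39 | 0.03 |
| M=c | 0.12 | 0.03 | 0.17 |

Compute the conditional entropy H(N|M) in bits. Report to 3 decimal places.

Chain rule: H(N|M) = H(M,N) − H(M).
Marginals: p(M) = (0.1600, 0.5200, 0.3200), p(N) = (0.3200, 0.4300, 0.2500).
H(M,N) = 2.5819 bits; H(M) = 1.4396 bits.
H(N|M) = 2.5819 − 1.4396 = 1.142 bits.

1.142 bits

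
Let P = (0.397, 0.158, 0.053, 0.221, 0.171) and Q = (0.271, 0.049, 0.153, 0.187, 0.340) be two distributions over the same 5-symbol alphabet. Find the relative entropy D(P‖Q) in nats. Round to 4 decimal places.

D(P‖Q) = Σ p·ln(p/q).
  0.397·ln(0.397/0.271) = 0.15158
  0.158·ln(0.158/0.049) = 0.18498
  0.053·ln(0.053/0.153) = -0.05619
  0.221·ln(0.221/0.187) = 0.03692
  0.171·ln(0.171/0.340) = -0.11753
D(P‖Q) = 0.1998 nats.

0.1998 nats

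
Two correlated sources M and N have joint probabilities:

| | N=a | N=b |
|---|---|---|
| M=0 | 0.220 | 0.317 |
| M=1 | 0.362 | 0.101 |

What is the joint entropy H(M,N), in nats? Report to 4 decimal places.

1.2967 nats

H(M,N) = −Σ p(x,y)·ln p(x,y) over all 4 cells.
  cell (0,a): −0.220·ln0.220 = 0.33311
  cell (0,b): −0.317·ln0.317 = 0.36419
  cell (1,a): −0.362·ln0.362 = 0.36783
  cell (1,b): −0.101·ln0.101 = 0.23156
Sum = 1.2967 nats.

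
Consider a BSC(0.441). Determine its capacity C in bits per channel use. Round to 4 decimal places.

0.0101 bits

Binary symmetric channel: C = 1 − h₂(ε) where h₂ is the binary entropy function.
h₂(0.441) = −0.441·log₂0.441 − 0.559·log₂0.559 = 0.9899.
C = 1 − 0.9899 = 0.0101 bits per channel use.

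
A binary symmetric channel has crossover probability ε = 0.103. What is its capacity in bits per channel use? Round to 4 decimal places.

0.5216 bits

Binary symmetric channel: C = 1 − h₂(ε) where h₂ is the binary entropy function.
h₂(0.103) = −0.103·log₂0.103 − 0.897·log₂0.897 = 0.4784.
C = 1 − 0.4784 = 0.5216 bits per channel use.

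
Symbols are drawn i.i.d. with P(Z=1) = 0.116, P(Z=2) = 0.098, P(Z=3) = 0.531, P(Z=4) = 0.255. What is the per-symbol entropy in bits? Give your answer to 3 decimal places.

1.677 bits

H(Z) = −Σ p·log₂ p.
  −(0.116)·log₂(0.116) = 0.3605
  −(0.098)·log₂(0.098) = 0.3284
  −(0.531)·log₂(0.531) = 0.4849
  −(0.255)·log₂(0.255) = 0.5027
Sum: 0.3605 + 0.3284 + 0.4849 + 0.5027 = 1.677 bits.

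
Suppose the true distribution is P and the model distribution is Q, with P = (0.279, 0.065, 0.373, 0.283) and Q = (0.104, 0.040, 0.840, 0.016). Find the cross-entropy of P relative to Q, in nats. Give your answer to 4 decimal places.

2.0760 nats

H(P,Q) = −Σ p·ln q.
  −0.279·ln(0.104) = 0.63148
  −0.065·ln(0.040) = 0.20923
  −0.373·ln(0.840) = 0.06503
  −0.283·ln(0.016) = 1.17025
H(P,Q) = 2.0760 nats.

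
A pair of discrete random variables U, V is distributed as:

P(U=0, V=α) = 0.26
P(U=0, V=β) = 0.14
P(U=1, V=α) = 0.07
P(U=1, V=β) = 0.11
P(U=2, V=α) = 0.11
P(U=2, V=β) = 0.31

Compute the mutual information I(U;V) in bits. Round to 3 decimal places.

0.094 bits

Marginals: p(U) = (0.4000, 0.1800, 0.4200), p(V) = (0.4400, 0.5600).
I(U;V) = Σ p(x,y)·log₂[p(x,y)/(p(x)p(y))].
  (0,α): 0.26·log₂(1.4773) = 0.1464
  (0,β): 0.14·log₂(0.6250) = -0.0949
  (1,α): 0.07·log₂(0.8838) = -0.0125
  (1,β): 0.11·log₂(1.0913) = 0.0139
  (2,α): 0.11·log₂(0.5952) = -0.0823
  (2,β): 0.31·log₂(1.3180) = 0.1235
Sum = 0.094 bits.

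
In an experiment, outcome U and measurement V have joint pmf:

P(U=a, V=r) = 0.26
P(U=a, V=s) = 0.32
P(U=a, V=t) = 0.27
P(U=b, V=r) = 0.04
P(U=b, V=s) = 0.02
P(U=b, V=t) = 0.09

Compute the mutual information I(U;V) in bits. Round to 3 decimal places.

Marginals: p(U) = (0.8500, 0.1500), p(V) = (0.3000, 0.3400, 0.3600).
I(U;V) = Σ p(x,y)·log₂[p(x,y)/(p(x)p(y))].
  (a,r): 0.26·log₂(1.0196) = 0.0073
  (a,s): 0.32·log₂(1.1073) = 0.0470
  (a,t): 0.27·log₂(0.8824) = -0.0488
  (b,r): 0.04·log₂(0.8889) = -0.0068
  (b,s): 0.02·log₂(0.3922) = -0.0270
  (b,t): 0.09·log₂(1.6667) = 0.0663
Sum = 0.038 bits.

0.038 bits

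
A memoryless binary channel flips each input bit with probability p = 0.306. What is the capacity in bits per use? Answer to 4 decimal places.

Binary symmetric channel: C = 1 − h₂(ε) where h₂ is the binary entropy function.
h₂(0.306) = −0.306·log₂0.306 − 0.694·log₂0.694 = 0.8885.
C = 1 − 0.8885 = 0.1115 bits per channel use.

0.1115 bits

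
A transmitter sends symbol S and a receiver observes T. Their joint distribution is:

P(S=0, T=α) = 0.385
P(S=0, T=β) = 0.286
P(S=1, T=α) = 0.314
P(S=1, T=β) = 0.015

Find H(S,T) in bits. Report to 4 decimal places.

H(S,T) = −Σ p(x,y)·log₂ p(x,y) over all 4 cells.
  cell (0,α): −0.385·log₂0.385 = 0.53017
  cell (0,β): −0.286·log₂0.286 = 0.51649
  cell (1,α): −0.314·log₂0.314 = 0.52475
  cell (1,β): −0.015·log₂0.015 = 0.09088
Sum = 1.6623 bits.

1.6623 bits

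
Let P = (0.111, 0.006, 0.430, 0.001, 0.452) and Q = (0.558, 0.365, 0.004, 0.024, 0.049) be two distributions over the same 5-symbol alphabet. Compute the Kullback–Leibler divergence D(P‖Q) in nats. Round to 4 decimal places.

D(P‖Q) = Σ p·ln(p/q).
  0.111·ln(0.111/0.558) = -0.17925
  0.006·ln(0.006/0.365) = -0.02465
  0.430·ln(0.430/0.004) = 2.01132
  0.001·ln(0.001/0.024) = -0.00318
  0.452·ln(0.452/0.049) = 1.00428
D(P‖Q) = 2.8085 nats.

2.8085 nats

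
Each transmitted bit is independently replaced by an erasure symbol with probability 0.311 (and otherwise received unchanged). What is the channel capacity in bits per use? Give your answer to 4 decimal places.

Binary erasure channel: capacity C = 1 − ε.
C = 1 − 0.311 = 0.6890 bits per channel use.

0.6890 bits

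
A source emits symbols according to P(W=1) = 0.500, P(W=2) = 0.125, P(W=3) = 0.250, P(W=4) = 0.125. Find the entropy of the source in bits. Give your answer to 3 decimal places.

1.750 bits

H(W) = −Σ p·log₂ p.
  −(0.500)·log₂(0.500) = 0.5000
  −(0.125)·log₂(0.125) = 0.3750
  −(0.250)·log₂(0.250) = 0.5000
  −(0.125)·log₂(0.125) = 0.3750
Sum: 0.5000 + 0.3750 + 0.5000 + 0.3750 = 1.750 bits.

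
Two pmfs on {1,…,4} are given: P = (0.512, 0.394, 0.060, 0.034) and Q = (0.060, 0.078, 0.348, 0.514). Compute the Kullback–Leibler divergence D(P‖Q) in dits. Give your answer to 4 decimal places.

0.6680 dits

D(P‖Q) = Σ p·log₁₀(p/q).
  0.512·log₁₀(0.512/0.060) = 0.47673
  0.394·log₁₀(0.394/0.078) = 0.27714
  0.060·log₁₀(0.060/0.348) = -0.04581
  0.034·log₁₀(0.034/0.514) = -0.04010
D(P‖Q) = 0.6680 dits.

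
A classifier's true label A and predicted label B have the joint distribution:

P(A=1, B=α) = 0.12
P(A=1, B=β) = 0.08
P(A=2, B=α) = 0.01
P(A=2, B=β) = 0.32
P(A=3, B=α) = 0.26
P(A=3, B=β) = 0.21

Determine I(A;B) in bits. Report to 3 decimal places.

0.240 bits

Marginals: p(A) = (0.2000, 0.3300, 0.4700), p(B) = (0.3900, 0.6100).
I(A;B) = H(A) + H(B) − H(A,B).
H(A) = 1.5042, H(B) = 0.9648, H(A,B) = 2.2292.
I(A;B) = 1.5042 + 0.9648 − 2.2292 = 0.240 bits.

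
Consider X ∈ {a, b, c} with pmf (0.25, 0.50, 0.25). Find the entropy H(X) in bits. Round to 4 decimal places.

H(X) = −Σ p·log₂ p.
  −(0.25)·log₂(0.25) = 0.50000
  −(0.50)·log₂(0.50) = 0.50000
  −(0.25)·log₂(0.25) = 0.50000
Sum: 0.50000 + 0.50000 + 0.50000 = 1.5000 bits.

1.5000 bits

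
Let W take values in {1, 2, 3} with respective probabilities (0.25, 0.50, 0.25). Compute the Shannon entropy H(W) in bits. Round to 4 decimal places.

H(W) = −Σ p·log₂ p.
  −(0.25)·log₂(0.25) = 0.50000
  −(0.50)·log₂(0.50) = 0.50000
  −(0.25)·log₂(0.25) = 0.50000
Sum: 0.50000 + 0.50000 + 0.50000 = 1.5000 bits.

1.5000 bits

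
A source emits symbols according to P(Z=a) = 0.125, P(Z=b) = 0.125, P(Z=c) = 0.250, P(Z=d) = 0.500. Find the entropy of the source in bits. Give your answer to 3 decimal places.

1.750 bits

H(Z) = −Σ p·log₂ p.
  −(0.125)·log₂(0.125) = 0.3750
  −(0.125)·log₂(0.125) = 0.3750
  −(0.250)·log₂(0.250) = 0.5000
  −(0.500)·log₂(0.500) = 0.5000
Sum: 0.3750 + 0.3750 + 0.5000 + 0.5000 = 1.750 bits.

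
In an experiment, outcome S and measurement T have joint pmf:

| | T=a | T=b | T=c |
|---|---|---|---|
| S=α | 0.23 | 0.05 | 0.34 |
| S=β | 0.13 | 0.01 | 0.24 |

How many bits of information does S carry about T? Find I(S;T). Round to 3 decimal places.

Marginals: p(S) = (0.6200, 0.3800), p(T) = (0.3600, 0.0600, 0.5800).
I(S;T) = Σ p(x,y)·log₂[p(x,y)/(p(x)p(y))].
  (α,a): 0.23·log₂(1.0305) = 0.0100
  (α,b): 0.05·log₂(1.3441) = 0.0213
  (α,c): 0.34·log₂(0.9455) = -0.0275
  (β,a): 0.13·log₂(0.9503) = -0.0096
  (β,b): 0.01·log₂(0.4386) = -0.0119
  (β,c): 0.24·log₂(1.0889) = 0.0295
Sum = 0.012 bits.

0.012 bits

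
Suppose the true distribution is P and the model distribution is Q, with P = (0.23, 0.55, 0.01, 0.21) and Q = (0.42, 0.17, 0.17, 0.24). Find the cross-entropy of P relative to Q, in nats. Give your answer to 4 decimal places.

1.4915 nats

H(P,Q) = −Σ p·ln q.
  −0.23·ln(0.42) = 0.19953
  −0.55·ln(0.17) = 0.97458
  −0.01·ln(0.17) = 0.01772
  −0.21·ln(0.24) = 0.29969
H(P,Q) = 1.4915 nats.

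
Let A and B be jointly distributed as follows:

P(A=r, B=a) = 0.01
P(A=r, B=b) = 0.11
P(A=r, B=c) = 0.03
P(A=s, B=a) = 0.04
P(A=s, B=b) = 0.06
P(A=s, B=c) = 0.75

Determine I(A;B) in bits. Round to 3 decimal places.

Marginals: p(A) = (0.1500, 0.8500), p(B) = (0.0500, 0.1700, 0.7800).
I(A;B) = H(A) + H(B) − H(A,B).
H(A) = 0.6098, H(B) = 0.9303, H(A,B) = 1.3091.
I(A;B) = 0.6098 + 0.9303 − 1.3091 = 0.231 bits.

0.231 bits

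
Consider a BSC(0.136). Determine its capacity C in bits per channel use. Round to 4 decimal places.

Binary symmetric channel: C = 1 − h₂(ε) where h₂ is the binary entropy function.
h₂(0.136) = −0.136·log₂0.136 − 0.864·log₂0.864 = 0.5737.
C = 1 − 0.5737 = 0.4263 bits per channel use.

0.4263 bits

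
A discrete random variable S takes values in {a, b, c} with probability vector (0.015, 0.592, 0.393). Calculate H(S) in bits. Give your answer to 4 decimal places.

H(S) = −Σ p·log₂ p.
  −(0.015)·log₂(0.015) = 0.09088
  −(0.592)·log₂(0.592) = 0.44775
  −(0.393)·log₂(0.393) = 0.52953
Sum: 0.09088 + 0.44775 + 0.52953 = 1.0682 bits.

1.0682 bits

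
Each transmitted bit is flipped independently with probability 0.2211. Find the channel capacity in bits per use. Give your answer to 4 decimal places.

0.2378 bits

Binary symmetric channel: C = 1 − h₂(ε) where h₂ is the binary entropy function.
h₂(0.2211) = −0.2211·log₂0.2211 − 0.7789·log₂0.7789 = 0.7622.
C = 1 − 0.7622 = 0.2378 bits per channel use.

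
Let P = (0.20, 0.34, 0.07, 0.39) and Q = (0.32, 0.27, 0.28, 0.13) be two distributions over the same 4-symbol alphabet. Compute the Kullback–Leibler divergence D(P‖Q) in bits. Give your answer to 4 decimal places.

0.4556 bits

D(P‖Q) = Σ p·log₂(p/q).
  0.20·log₂(0.20/0.32) = -0.13561
  0.34·log₂(0.34/0.27) = 0.11308
  0.07·log₂(0.07/0.28) = -0.14000
  0.39·log₂(0.39/0.13) = 0.61814
D(P‖Q) = 0.4556 bits.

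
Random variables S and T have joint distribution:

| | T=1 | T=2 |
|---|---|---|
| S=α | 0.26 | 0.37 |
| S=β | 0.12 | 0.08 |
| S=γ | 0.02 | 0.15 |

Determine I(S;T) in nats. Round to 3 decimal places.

0.050 nats

Marginals: p(S) = (0.6300, 0.2000, 0.1700), p(T) = (0.4000, 0.6000).
I(S;T) = Σ p(x,y)·ln[p(x,y)/(p(x)p(y))].
  (α,1): 0.26·ln(1.0317) = 0.0081
  (α,2): 0.37·ln(0.9788) = -0.0079
  (β,1): 0.12·ln(1.5000) = 0.0487
  (β,2): 0.08·ln(0.6667) = -0.0324
  (γ,1): 0.02·ln(0.2941) = -0.0245
  (γ,2): 0.15·ln(1.4706) = 0.0578
Sum = 0.050 nats.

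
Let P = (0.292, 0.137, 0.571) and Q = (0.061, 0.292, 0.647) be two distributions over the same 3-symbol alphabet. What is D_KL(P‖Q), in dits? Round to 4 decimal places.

D(P‖Q) = Σ p·log₁₀(p/q).
  0.292·log₁₀(0.292/0.061) = 0.19858
  0.137·log₁₀(0.137/0.292) = -0.04503
  0.571·log₁₀(0.571/0.647) = -0.03099
D(P‖Q) = 0.1226 dits.

0.1226 dits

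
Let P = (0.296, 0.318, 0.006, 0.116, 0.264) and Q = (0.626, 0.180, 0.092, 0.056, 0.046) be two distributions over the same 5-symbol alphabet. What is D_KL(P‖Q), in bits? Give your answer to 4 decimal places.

0.7050 bits

D(P‖Q) = Σ p·log₂(p/q).
  0.296·log₂(0.296/0.626) = -0.31985
  0.318·log₂(0.318/0.180) = 0.26109
  0.006·log₂(0.006/0.092) = -0.02363
  0.116·log₂(0.116/0.056) = 0.12187
  0.264·log₂(0.264/0.046) = 0.66550
D(P‖Q) = 0.7050 bits.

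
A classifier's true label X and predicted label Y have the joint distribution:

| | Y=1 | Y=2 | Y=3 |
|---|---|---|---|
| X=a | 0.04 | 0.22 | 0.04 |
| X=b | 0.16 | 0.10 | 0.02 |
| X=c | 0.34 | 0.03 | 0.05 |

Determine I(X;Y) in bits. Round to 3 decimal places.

Marginals: p(X) = (0.3000, 0.2800, 0.4200), p(Y) = (0.5400, 0.3500, 0.1100).
I(X;Y) = Σ p(x,y)·log₂[p(x,y)/(p(x)p(y))].
  (a,1): 0.04·log₂(0.2469) = -0.0807
  (a,2): 0.22·log₂(2.0952) = 0.2348
  (a,3): 0.04·log₂(1.2121) = 0.0111
  (b,1): 0.16·log₂(1.0582) = 0.0131
  (b,2): 0.10·log₂(1.0204) = 0.0029
  (b,3): 0.02·log₂(0.6494) = -0.0125
  (c,1): 0.34·log₂(1.4991) = 0.1986
  (c,2): 0.03·log₂(0.2041) = -0.0688
  (c,3): 0.05·log₂(1.0823) = 0.0057
Sum = 0.304 bits.

0.304 bits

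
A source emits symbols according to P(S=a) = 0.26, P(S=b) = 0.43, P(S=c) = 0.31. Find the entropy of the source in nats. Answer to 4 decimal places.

1.0762 nats

H(S) = −Σ p·ln p.
  −(0.26)·ln(0.26) = 0.35024
  −(0.43)·ln(0.43) = 0.36291
  −(0.31)·ln(0.31) = 0.36307
Sum: 0.35024 + 0.36291 + 0.36307 = 1.0762 nats.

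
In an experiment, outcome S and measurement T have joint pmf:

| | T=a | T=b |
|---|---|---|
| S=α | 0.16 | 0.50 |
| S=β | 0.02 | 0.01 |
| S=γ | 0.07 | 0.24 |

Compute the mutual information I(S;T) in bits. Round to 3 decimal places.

Marginals: p(S) = (0.6600, 0.0300, 0.3100), p(T) = (0.2500, 0.7500).
I(S;T) = Σ p(x,y)·log₂[p(x,y)/(p(x)p(y))].
  (α,a): 0.16·log₂(0.9697) = -0.0071
  (α,b): 0.50·log₂(1.0101) = 0.0072
  (β,a): 0.02·log₂(2.6667) = 0.0283
  (β,b): 0.01·log₂(0.4444) = -0.0117
  (γ,a): 0.07·log₂(0.9032) = -0.0103
  (γ,b): 0.24·log₂(1.0323) = 0.0110
Sum = 0.017 bits.

0.017 bits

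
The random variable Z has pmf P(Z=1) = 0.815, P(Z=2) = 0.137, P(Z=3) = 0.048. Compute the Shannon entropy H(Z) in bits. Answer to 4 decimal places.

H(Z) = −Σ p·log₂ p.
  −(0.815)·log₂(0.815) = 0.24053
  −(0.137)·log₂(0.137) = 0.39288
  −(0.048)·log₂(0.048) = 0.21028
Sum: 0.24053 + 0.39288 + 0.21028 = 0.8437 bits.

0.8437 bits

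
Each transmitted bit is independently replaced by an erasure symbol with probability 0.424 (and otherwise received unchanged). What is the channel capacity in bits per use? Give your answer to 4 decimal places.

0.5760 bits

Binary erasure channel: capacity C = 1 − ε.
C = 1 − 0.424 = 0.5760 bits per channel use.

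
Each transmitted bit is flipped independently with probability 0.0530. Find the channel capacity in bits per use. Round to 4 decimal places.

0.7010 bits

Binary symmetric channel: C = 1 − h₂(ε) where h₂ is the binary entropy function.
h₂(0.0530) = −0.0530·log₂0.0530 − 0.9470·log₂0.9470 = 0.2990.
C = 1 − 0.2990 = 0.7010 bits per channel use.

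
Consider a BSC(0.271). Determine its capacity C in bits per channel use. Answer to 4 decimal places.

0.1571 bits

Binary symmetric channel: C = 1 − h₂(ε) where h₂ is the binary entropy function.
h₂(0.271) = −0.271·log₂0.271 − 0.729·log₂0.729 = 0.8429.
C = 1 − 0.8429 = 0.1571 bits per channel use.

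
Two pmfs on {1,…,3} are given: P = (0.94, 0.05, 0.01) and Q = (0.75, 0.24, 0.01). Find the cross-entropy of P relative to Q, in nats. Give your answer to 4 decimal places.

0.3878 nats

H(P,Q) = −Σ p·ln q.
  −0.94·ln(0.75) = 0.27042
  −0.05·ln(0.24) = 0.07136
  −0.01·ln(0.01) = 0.04605
H(P,Q) = 0.3878 nats.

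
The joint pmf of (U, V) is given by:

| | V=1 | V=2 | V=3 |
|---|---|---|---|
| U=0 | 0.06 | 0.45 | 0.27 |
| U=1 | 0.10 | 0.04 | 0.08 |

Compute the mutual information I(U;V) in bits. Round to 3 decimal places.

Marginals: p(U) = (0.7800, 0.2200), p(V) = (0.1600, 0.4900, 0.3500).
I(U;V) = Σ p(x,y)·log₂[p(x,y)/(p(x)p(y))].
  (0,1): 0.06·log₂(0.4808) = -0.0634
  (0,2): 0.45·log₂(1.1774) = 0.1060
  (0,3): 0.27·log₂(0.9890) = -0.0043
  (1,1): 0.10·log₂(2.8409) = 0.1506
  (1,2): 0.04·log₂(0.3711) = -0.0572
  (1,3): 0.08·log₂(1.0390) = 0.0044
Sum = 0.136 bits.

0.136 bits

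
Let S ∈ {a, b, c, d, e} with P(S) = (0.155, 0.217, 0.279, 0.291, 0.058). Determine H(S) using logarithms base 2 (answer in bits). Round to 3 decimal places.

2.166 bits

H(S) = −Σ p·log₂ p.
  −(0.155)·log₂(0.155) = 0.4169
  −(0.217)·log₂(0.217) = 0.4783
  −(0.279)·log₂(0.279) = 0.5138
  −(0.291)·log₂(0.291) = 0.5182
  −(0.058)·log₂(0.058) = 0.2383
Sum: 0.4169 + 0.4783 + 0.5138 + 0.5182 + 0.2383 = 2.166 bits.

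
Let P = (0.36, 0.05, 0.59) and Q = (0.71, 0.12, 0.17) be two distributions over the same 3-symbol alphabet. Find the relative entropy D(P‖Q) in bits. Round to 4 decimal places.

0.6433 bits

D(P‖Q) = Σ p·log₂(p/q).
  0.36·log₂(0.36/0.71) = -0.35274
  0.05·log₂(0.05/0.12) = -0.06315
  0.59·log₂(0.59/0.17) = 1.05916
D(P‖Q) = 0.6433 bits.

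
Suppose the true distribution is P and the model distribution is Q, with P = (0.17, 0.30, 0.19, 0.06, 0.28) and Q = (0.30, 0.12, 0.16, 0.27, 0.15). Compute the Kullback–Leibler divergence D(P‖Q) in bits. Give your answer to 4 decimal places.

D(P‖Q) = Σ p·log₂(p/q).
  0.17·log₂(0.17/0.30) = -0.13930
  0.30·log₂(0.30/0.12) = 0.39658
  0.19·log₂(0.19/0.16) = 0.04711
  0.06·log₂(0.06/0.27) = -0.13020
  0.28·log₂(0.28/0.15) = 0.25213
D(P‖Q) = 0.4263 bits.

0.4263 bits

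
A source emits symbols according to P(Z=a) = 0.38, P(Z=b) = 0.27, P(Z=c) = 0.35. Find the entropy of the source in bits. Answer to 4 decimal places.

H(Z) = −Σ p·log₂ p.
  −(0.38)·log₂(0.38) = 0.53045
  −(0.27)·log₂(0.27) = 0.51002
  −(0.35)·log₂(0.35) = 0.53010
Sum: 0.53045 + 0.51002 + 0.53010 = 1.5706 bits.

1.5706 bits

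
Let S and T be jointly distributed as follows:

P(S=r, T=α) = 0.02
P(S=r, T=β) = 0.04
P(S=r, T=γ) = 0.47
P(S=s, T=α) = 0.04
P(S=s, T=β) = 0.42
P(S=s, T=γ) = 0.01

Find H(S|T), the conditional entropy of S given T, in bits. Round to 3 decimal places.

0.321 bits

Marginals: p(S) = (0.5300, 0.4700), p(T) = (0.0600, 0.4600, 0.4800).
H(S|T) = Σ p(T) · H(S|T=·).
  T=α: p=0.0600, H(S|T=α) = 0.9183
  T=β: p=0.4600, H(S|T=β) = 0.4262
  T=γ: p=0.4800, H(S|T=γ) = 0.1461
Weighted sum = 0.321 bits.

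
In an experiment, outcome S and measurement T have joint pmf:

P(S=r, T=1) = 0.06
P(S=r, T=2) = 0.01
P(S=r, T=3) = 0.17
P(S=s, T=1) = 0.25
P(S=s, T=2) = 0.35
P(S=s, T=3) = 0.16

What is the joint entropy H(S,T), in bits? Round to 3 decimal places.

H(S,T) = −Σ p(x,y)·log₂ p(x,y) over all 6 cells.
  cell (r,1): −0.06·log₂0.06 = 0.2435
  cell (r,2): −0.01·log₂0.01 = 0.0664
  cell (r,3): −0.17·log₂0.17 = 0.4346
  cell (s,1): −0.25·log₂0.25 = 0.5000
  cell (s,2): −0.35·log₂0.35 = 0.5301
  cell (s,3): −0.16·log₂0.16 = 0.4230
Sum = 2.198 bits.

2.198 bits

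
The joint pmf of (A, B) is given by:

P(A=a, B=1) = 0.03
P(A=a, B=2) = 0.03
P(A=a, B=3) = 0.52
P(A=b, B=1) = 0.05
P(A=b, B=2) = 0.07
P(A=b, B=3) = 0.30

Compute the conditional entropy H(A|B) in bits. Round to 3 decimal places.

Marginals: p(A) = (0.5800, 0.4200), p(B) = (0.0800, 0.1000, 0.8200).
H(A|B) = Σ p(B) · H(A|B=·).
  B=1: p=0.0800, H(A|B=1) = 0.9544
  B=2: p=0.1000, H(A|B=2) = 0.8813
  B=3: p=0.8200, H(A|B=3) = 0.9474
Weighted sum = 0.941 bits.

0.941 bits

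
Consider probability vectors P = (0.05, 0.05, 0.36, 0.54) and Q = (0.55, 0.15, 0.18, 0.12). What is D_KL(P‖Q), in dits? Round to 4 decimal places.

D(P‖Q) = Σ p·log₁₀(p/q).
  0.05·log₁₀(0.05/0.55) = -0.05207
  0.05·log₁₀(0.05/0.15) = -0.02386
  0.36·log₁₀(0.36/0.18) = 0.10837
  0.54·log₁₀(0.54/0.12) = 0.35273
D(P‖Q) = 0.3852 dits.

0.3852 dits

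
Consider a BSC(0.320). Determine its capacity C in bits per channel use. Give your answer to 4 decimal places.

0.0956 bits

Binary symmetric channel: C = 1 − h₂(ε) where h₂ is the binary entropy function.
h₂(0.320) = −0.320·log₂0.320 − 0.680·log₂0.680 = 0.9044.
C = 1 − 0.9044 = 0.0956 bits per channel use.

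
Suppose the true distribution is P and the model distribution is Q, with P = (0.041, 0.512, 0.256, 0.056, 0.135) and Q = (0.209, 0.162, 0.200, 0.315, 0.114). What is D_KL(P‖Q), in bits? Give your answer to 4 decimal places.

D(P‖Q) = Σ p·log₂(p/q).
  0.041·log₂(0.041/0.209) = -0.09634
  0.512·log₂(0.512/0.162) = 0.85000
  0.256·log₂(0.256/0.200) = 0.09117
  0.056·log₂(0.056/0.315) = -0.13954
  0.135·log₂(0.135/0.114) = 0.03293
D(P‖Q) = 0.7382 bits.

0.7382 bits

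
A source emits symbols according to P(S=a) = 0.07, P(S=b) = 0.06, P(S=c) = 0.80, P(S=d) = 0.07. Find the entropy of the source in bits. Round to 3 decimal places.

1.038 bits

H(S) = −Σ p·log₂ p.
  −(0.07)·log₂(0.07) = 0.2686
  −(0.06)·log₂(0.06) = 0.2435
  −(0.80)·log₂(0.80) = 0.2575
  −(0.07)·log₂(0.07) = 0.2686
Sum: 0.2686 + 0.2435 + 0.2575 + 0.2686 = 1.038 bits.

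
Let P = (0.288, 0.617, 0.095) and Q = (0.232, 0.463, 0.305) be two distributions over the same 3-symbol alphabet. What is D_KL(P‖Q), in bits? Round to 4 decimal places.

0.1856 bits

D(P‖Q) = Σ p·log₂(p/q).
  0.288·log₂(0.288/0.232) = 0.08984
  0.617·log₂(0.617/0.463) = 0.25560
  0.095·log₂(0.095/0.305) = -0.15987
D(P‖Q) = 0.1856 bits.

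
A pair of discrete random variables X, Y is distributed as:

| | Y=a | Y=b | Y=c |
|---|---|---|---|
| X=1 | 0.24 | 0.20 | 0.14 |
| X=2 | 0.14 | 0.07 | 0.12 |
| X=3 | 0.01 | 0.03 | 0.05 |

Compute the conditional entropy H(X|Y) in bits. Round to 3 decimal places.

1.248 bits

Chain rule: H(X|Y) = H(X,Y) − H(Y).
Marginals: p(X) = (0.5800, 0.3300, 0.0900), p(Y) = (0.3900, 0.3000, 0.3100).
H(X,Y) = 2.8227 bits; H(Y) = 1.5747 bits.
H(X|Y) = 2.8227 − 1.5747 = 1.248 bits.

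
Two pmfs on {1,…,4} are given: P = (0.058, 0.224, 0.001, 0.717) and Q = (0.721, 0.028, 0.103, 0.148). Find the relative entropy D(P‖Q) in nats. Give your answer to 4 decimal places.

1.4463 nats

D(P‖Q) = Σ p·ln(p/q).
  0.058·ln(0.058/0.721) = -0.14617
  0.224·ln(0.224/0.028) = 0.46579
  0.001·ln(0.001/0.103) = -0.00463
  0.717·ln(0.717/0.148) = 1.13133
D(P‖Q) = 1.4463 nats.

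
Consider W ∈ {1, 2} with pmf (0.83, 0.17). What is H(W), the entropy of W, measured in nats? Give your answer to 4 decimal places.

0.4559 nats

H(W) = −Σ p·ln p.
  −(0.83)·ln(0.83) = 0.15465
  −(0.17)·ln(0.17) = 0.30123
Sum: 0.15465 + 0.30123 = 0.4559 nats.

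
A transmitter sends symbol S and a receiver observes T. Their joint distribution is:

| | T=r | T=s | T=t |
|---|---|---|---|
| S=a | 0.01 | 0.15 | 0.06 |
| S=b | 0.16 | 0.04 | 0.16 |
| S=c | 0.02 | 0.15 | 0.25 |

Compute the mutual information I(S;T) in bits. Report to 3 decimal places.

Marginals: p(S) = (0.2200, 0.3600, 0.4200), p(T) = (0.1900, 0.3400, 0.4700).
I(S;T) = H(S) + H(T) − H(S,T).
H(S) = 1.5368, H(T) = 1.4964, H(S,T) = 2.7757.
I(S;T) = 1.5368 + 1.4964 − 2.7757 = 0.257 bits.

0.257 bits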